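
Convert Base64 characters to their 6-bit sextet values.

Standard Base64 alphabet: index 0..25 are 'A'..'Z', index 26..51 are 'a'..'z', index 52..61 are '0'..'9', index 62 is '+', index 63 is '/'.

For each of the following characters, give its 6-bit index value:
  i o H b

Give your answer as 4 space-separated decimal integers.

Answer: 34 40 7 27

Derivation:
'i': a..z range, 26 + ord('i') − ord('a') = 34
'o': a..z range, 26 + ord('o') − ord('a') = 40
'H': A..Z range, ord('H') − ord('A') = 7
'b': a..z range, 26 + ord('b') − ord('a') = 27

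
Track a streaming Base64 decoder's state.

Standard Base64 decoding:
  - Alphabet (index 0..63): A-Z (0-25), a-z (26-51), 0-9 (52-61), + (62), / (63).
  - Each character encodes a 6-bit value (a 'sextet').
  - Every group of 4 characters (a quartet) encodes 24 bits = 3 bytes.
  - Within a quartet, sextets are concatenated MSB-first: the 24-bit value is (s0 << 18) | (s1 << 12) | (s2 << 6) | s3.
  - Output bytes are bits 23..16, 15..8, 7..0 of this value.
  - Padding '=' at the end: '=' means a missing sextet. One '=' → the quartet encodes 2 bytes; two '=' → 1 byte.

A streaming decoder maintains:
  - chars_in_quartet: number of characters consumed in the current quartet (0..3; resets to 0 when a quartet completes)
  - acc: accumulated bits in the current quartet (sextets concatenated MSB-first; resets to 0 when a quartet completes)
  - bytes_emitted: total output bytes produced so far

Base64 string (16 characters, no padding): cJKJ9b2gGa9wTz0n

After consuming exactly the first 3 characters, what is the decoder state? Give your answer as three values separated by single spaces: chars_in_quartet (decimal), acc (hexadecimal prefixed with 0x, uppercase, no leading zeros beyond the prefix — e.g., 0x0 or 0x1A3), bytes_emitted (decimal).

Answer: 3 0x1C24A 0

Derivation:
After char 0 ('c'=28): chars_in_quartet=1 acc=0x1C bytes_emitted=0
After char 1 ('J'=9): chars_in_quartet=2 acc=0x709 bytes_emitted=0
After char 2 ('K'=10): chars_in_quartet=3 acc=0x1C24A bytes_emitted=0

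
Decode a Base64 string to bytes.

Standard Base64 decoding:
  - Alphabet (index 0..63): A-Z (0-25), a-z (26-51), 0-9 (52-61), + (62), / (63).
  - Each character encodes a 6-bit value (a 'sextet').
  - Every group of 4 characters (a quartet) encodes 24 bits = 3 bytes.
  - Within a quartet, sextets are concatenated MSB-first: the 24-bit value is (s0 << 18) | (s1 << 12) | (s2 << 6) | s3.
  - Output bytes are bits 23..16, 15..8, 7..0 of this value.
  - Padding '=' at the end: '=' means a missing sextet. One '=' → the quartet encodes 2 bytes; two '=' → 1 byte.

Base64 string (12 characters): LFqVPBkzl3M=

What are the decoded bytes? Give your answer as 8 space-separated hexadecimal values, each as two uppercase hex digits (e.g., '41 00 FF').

After char 0 ('L'=11): chars_in_quartet=1 acc=0xB bytes_emitted=0
After char 1 ('F'=5): chars_in_quartet=2 acc=0x2C5 bytes_emitted=0
After char 2 ('q'=42): chars_in_quartet=3 acc=0xB16A bytes_emitted=0
After char 3 ('V'=21): chars_in_quartet=4 acc=0x2C5A95 -> emit 2C 5A 95, reset; bytes_emitted=3
After char 4 ('P'=15): chars_in_quartet=1 acc=0xF bytes_emitted=3
After char 5 ('B'=1): chars_in_quartet=2 acc=0x3C1 bytes_emitted=3
After char 6 ('k'=36): chars_in_quartet=3 acc=0xF064 bytes_emitted=3
After char 7 ('z'=51): chars_in_quartet=4 acc=0x3C1933 -> emit 3C 19 33, reset; bytes_emitted=6
After char 8 ('l'=37): chars_in_quartet=1 acc=0x25 bytes_emitted=6
After char 9 ('3'=55): chars_in_quartet=2 acc=0x977 bytes_emitted=6
After char 10 ('M'=12): chars_in_quartet=3 acc=0x25DCC bytes_emitted=6
Padding '=': partial quartet acc=0x25DCC -> emit 97 73; bytes_emitted=8

Answer: 2C 5A 95 3C 19 33 97 73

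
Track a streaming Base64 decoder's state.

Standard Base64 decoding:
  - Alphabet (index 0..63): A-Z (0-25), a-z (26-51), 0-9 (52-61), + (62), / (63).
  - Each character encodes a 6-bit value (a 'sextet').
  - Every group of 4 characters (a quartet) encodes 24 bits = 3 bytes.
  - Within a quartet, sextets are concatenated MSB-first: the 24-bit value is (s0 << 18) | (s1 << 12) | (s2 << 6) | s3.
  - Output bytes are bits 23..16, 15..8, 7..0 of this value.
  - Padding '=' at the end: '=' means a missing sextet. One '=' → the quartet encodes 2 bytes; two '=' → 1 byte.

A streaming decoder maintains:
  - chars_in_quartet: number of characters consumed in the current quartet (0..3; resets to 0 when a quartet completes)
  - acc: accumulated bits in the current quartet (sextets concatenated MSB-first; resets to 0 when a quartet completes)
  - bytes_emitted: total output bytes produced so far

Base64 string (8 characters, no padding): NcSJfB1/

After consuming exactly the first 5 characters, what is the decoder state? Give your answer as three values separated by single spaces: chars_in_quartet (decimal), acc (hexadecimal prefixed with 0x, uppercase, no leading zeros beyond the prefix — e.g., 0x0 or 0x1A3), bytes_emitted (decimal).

After char 0 ('N'=13): chars_in_quartet=1 acc=0xD bytes_emitted=0
After char 1 ('c'=28): chars_in_quartet=2 acc=0x35C bytes_emitted=0
After char 2 ('S'=18): chars_in_quartet=3 acc=0xD712 bytes_emitted=0
After char 3 ('J'=9): chars_in_quartet=4 acc=0x35C489 -> emit 35 C4 89, reset; bytes_emitted=3
After char 4 ('f'=31): chars_in_quartet=1 acc=0x1F bytes_emitted=3

Answer: 1 0x1F 3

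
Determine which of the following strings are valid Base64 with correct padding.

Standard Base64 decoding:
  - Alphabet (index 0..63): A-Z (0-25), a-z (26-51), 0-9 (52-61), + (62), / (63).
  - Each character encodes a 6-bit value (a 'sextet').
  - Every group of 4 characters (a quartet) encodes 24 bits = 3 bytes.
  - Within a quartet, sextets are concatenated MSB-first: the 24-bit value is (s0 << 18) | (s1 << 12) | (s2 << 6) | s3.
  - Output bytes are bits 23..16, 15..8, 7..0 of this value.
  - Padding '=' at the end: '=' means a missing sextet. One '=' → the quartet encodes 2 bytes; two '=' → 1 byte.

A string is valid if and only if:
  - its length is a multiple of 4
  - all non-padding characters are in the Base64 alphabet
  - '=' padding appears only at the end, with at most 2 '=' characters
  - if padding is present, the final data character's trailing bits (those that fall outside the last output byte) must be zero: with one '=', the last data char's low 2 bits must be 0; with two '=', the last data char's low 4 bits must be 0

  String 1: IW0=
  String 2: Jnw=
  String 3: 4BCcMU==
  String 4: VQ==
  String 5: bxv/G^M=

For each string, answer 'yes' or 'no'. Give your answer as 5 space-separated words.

String 1: 'IW0=' → valid
String 2: 'Jnw=' → valid
String 3: '4BCcMU==' → invalid (bad trailing bits)
String 4: 'VQ==' → valid
String 5: 'bxv/G^M=' → invalid (bad char(s): ['^'])

Answer: yes yes no yes no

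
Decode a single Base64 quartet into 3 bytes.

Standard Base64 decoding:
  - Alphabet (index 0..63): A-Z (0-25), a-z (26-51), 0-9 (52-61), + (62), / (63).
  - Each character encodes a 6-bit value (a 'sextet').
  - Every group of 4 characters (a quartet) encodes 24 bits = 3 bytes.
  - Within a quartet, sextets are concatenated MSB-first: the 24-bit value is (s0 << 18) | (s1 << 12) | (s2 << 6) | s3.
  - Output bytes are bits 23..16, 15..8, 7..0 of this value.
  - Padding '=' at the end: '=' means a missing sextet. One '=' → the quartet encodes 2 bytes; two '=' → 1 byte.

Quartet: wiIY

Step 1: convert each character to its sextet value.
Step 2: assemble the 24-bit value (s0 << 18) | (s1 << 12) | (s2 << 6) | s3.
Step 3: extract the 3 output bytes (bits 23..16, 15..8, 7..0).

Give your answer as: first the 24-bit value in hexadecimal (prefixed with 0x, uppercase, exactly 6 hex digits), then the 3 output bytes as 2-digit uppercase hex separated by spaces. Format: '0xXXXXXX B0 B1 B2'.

Answer: 0xC22218 C2 22 18

Derivation:
Sextets: w=48, i=34, I=8, Y=24
24-bit: (48<<18) | (34<<12) | (8<<6) | 24
      = 0xC00000 | 0x022000 | 0x000200 | 0x000018
      = 0xC22218
Bytes: (v>>16)&0xFF=C2, (v>>8)&0xFF=22, v&0xFF=18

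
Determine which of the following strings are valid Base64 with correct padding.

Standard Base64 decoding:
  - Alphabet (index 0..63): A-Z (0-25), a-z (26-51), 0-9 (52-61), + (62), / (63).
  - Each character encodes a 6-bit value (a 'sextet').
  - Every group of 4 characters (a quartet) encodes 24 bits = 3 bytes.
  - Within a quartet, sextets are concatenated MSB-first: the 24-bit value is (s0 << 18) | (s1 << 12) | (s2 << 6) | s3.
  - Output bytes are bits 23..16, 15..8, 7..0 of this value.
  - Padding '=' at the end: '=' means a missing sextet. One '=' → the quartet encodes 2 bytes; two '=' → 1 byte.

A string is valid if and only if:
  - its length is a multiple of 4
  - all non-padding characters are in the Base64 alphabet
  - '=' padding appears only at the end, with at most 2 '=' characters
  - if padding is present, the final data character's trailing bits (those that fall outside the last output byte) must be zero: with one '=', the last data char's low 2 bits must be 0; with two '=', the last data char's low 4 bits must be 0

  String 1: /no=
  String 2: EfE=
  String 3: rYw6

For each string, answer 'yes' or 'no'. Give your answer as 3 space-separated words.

String 1: '/no=' → valid
String 2: 'EfE=' → valid
String 3: 'rYw6' → valid

Answer: yes yes yes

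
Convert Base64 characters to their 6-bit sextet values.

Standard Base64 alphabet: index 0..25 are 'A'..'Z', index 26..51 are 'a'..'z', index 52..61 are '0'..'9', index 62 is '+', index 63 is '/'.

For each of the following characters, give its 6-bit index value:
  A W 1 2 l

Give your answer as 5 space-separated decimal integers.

Answer: 0 22 53 54 37

Derivation:
'A': A..Z range, ord('A') − ord('A') = 0
'W': A..Z range, ord('W') − ord('A') = 22
'1': 0..9 range, 52 + ord('1') − ord('0') = 53
'2': 0..9 range, 52 + ord('2') − ord('0') = 54
'l': a..z range, 26 + ord('l') − ord('a') = 37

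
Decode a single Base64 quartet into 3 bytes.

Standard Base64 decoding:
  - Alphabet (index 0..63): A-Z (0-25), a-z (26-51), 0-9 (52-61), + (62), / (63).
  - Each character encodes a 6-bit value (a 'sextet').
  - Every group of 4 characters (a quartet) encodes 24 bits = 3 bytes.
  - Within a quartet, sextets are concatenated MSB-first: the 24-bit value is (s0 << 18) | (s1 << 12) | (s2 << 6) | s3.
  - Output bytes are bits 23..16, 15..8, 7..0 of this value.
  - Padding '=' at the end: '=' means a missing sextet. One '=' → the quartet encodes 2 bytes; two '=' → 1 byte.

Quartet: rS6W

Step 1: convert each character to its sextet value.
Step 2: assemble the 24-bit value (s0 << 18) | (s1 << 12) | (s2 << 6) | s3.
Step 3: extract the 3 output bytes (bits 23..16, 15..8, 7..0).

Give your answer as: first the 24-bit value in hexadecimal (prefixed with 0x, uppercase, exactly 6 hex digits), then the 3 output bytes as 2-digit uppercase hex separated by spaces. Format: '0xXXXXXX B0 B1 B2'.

Sextets: r=43, S=18, 6=58, W=22
24-bit: (43<<18) | (18<<12) | (58<<6) | 22
      = 0xAC0000 | 0x012000 | 0x000E80 | 0x000016
      = 0xAD2E96
Bytes: (v>>16)&0xFF=AD, (v>>8)&0xFF=2E, v&0xFF=96

Answer: 0xAD2E96 AD 2E 96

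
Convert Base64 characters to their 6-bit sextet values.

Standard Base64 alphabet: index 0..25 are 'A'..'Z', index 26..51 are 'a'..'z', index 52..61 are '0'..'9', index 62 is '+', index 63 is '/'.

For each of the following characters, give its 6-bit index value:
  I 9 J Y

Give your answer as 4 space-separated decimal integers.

'I': A..Z range, ord('I') − ord('A') = 8
'9': 0..9 range, 52 + ord('9') − ord('0') = 61
'J': A..Z range, ord('J') − ord('A') = 9
'Y': A..Z range, ord('Y') − ord('A') = 24

Answer: 8 61 9 24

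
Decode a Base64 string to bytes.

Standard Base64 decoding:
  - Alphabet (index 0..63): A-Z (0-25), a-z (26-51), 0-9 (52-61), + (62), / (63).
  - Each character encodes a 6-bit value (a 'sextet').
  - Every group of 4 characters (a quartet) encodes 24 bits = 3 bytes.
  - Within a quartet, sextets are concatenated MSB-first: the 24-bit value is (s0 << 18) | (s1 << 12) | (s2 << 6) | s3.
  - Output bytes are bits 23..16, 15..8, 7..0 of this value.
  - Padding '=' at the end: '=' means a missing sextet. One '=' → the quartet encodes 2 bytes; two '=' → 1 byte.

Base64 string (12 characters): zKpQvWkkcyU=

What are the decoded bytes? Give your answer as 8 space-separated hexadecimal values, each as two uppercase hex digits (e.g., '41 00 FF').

After char 0 ('z'=51): chars_in_quartet=1 acc=0x33 bytes_emitted=0
After char 1 ('K'=10): chars_in_quartet=2 acc=0xCCA bytes_emitted=0
After char 2 ('p'=41): chars_in_quartet=3 acc=0x332A9 bytes_emitted=0
After char 3 ('Q'=16): chars_in_quartet=4 acc=0xCCAA50 -> emit CC AA 50, reset; bytes_emitted=3
After char 4 ('v'=47): chars_in_quartet=1 acc=0x2F bytes_emitted=3
After char 5 ('W'=22): chars_in_quartet=2 acc=0xBD6 bytes_emitted=3
After char 6 ('k'=36): chars_in_quartet=3 acc=0x2F5A4 bytes_emitted=3
After char 7 ('k'=36): chars_in_quartet=4 acc=0xBD6924 -> emit BD 69 24, reset; bytes_emitted=6
After char 8 ('c'=28): chars_in_quartet=1 acc=0x1C bytes_emitted=6
After char 9 ('y'=50): chars_in_quartet=2 acc=0x732 bytes_emitted=6
After char 10 ('U'=20): chars_in_quartet=3 acc=0x1CC94 bytes_emitted=6
Padding '=': partial quartet acc=0x1CC94 -> emit 73 25; bytes_emitted=8

Answer: CC AA 50 BD 69 24 73 25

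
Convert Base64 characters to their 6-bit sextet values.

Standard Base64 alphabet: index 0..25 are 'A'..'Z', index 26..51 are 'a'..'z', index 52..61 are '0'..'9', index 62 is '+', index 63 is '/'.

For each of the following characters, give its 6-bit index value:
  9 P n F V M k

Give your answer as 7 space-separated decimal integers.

Answer: 61 15 39 5 21 12 36

Derivation:
'9': 0..9 range, 52 + ord('9') − ord('0') = 61
'P': A..Z range, ord('P') − ord('A') = 15
'n': a..z range, 26 + ord('n') − ord('a') = 39
'F': A..Z range, ord('F') − ord('A') = 5
'V': A..Z range, ord('V') − ord('A') = 21
'M': A..Z range, ord('M') − ord('A') = 12
'k': a..z range, 26 + ord('k') − ord('a') = 36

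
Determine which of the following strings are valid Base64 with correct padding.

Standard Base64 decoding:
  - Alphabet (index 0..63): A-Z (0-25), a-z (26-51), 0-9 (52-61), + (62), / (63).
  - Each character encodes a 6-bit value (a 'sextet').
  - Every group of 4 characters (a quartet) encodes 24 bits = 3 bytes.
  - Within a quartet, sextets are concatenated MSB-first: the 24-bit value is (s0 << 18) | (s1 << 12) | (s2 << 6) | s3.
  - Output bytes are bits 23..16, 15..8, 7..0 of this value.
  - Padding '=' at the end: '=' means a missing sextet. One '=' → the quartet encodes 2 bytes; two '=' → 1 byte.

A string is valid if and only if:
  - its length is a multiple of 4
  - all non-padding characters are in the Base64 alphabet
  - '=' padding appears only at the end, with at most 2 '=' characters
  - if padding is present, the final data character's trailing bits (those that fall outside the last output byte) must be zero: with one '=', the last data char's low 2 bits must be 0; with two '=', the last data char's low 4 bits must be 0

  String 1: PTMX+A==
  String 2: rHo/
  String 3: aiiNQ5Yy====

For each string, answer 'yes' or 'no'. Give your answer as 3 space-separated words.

Answer: yes yes no

Derivation:
String 1: 'PTMX+A==' → valid
String 2: 'rHo/' → valid
String 3: 'aiiNQ5Yy====' → invalid (4 pad chars (max 2))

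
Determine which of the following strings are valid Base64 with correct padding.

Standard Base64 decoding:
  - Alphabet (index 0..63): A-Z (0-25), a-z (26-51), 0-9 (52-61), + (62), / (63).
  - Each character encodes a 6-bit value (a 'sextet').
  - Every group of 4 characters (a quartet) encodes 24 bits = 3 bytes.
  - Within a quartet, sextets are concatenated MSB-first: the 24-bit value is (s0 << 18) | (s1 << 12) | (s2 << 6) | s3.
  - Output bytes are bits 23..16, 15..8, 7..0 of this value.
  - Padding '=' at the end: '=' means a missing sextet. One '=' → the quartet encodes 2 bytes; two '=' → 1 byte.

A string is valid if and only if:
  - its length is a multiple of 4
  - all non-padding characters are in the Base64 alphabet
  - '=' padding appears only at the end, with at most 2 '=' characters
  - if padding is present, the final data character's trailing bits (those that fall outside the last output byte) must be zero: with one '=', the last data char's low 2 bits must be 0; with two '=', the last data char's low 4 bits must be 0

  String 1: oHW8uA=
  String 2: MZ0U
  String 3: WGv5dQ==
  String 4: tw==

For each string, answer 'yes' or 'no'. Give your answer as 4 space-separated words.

String 1: 'oHW8uA=' → invalid (len=7 not mult of 4)
String 2: 'MZ0U' → valid
String 3: 'WGv5dQ==' → valid
String 4: 'tw==' → valid

Answer: no yes yes yes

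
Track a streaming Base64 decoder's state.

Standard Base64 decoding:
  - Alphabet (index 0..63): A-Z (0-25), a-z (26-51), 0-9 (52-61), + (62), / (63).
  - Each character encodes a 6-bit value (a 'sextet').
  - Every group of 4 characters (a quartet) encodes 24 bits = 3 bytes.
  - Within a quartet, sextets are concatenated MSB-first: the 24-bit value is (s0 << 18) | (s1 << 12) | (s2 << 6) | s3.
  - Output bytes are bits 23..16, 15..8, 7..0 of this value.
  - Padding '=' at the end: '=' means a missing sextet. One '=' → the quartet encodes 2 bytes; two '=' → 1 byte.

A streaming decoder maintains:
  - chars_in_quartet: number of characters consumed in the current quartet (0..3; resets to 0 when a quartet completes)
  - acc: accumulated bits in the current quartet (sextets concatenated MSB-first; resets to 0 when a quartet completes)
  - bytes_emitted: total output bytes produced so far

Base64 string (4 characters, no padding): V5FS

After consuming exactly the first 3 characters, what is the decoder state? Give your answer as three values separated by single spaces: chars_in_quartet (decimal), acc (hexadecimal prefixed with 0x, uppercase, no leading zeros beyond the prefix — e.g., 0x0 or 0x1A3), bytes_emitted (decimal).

After char 0 ('V'=21): chars_in_quartet=1 acc=0x15 bytes_emitted=0
After char 1 ('5'=57): chars_in_quartet=2 acc=0x579 bytes_emitted=0
After char 2 ('F'=5): chars_in_quartet=3 acc=0x15E45 bytes_emitted=0

Answer: 3 0x15E45 0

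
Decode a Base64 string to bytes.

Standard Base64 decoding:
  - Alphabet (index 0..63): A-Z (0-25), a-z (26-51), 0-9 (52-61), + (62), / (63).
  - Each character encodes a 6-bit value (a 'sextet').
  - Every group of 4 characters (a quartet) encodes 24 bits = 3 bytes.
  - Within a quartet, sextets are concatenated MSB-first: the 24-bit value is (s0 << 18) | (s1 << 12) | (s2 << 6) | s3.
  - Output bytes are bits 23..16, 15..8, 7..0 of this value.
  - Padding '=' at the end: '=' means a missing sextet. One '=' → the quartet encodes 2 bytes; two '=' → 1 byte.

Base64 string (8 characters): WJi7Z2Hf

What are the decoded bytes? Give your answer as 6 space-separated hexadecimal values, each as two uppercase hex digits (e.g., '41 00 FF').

Answer: 58 98 BB 67 61 DF

Derivation:
After char 0 ('W'=22): chars_in_quartet=1 acc=0x16 bytes_emitted=0
After char 1 ('J'=9): chars_in_quartet=2 acc=0x589 bytes_emitted=0
After char 2 ('i'=34): chars_in_quartet=3 acc=0x16262 bytes_emitted=0
After char 3 ('7'=59): chars_in_quartet=4 acc=0x5898BB -> emit 58 98 BB, reset; bytes_emitted=3
After char 4 ('Z'=25): chars_in_quartet=1 acc=0x19 bytes_emitted=3
After char 5 ('2'=54): chars_in_quartet=2 acc=0x676 bytes_emitted=3
After char 6 ('H'=7): chars_in_quartet=3 acc=0x19D87 bytes_emitted=3
After char 7 ('f'=31): chars_in_quartet=4 acc=0x6761DF -> emit 67 61 DF, reset; bytes_emitted=6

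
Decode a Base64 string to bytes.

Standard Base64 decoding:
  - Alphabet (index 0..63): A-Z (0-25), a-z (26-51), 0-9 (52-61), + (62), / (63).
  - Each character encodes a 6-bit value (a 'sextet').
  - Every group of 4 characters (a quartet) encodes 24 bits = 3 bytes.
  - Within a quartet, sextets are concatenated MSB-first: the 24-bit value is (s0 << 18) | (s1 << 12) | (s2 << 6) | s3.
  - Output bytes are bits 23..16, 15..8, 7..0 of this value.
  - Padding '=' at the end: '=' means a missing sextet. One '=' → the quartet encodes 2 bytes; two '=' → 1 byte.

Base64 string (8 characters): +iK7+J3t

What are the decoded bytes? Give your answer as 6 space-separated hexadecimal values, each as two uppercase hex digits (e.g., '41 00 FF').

Answer: FA 22 BB F8 9D ED

Derivation:
After char 0 ('+'=62): chars_in_quartet=1 acc=0x3E bytes_emitted=0
After char 1 ('i'=34): chars_in_quartet=2 acc=0xFA2 bytes_emitted=0
After char 2 ('K'=10): chars_in_quartet=3 acc=0x3E88A bytes_emitted=0
After char 3 ('7'=59): chars_in_quartet=4 acc=0xFA22BB -> emit FA 22 BB, reset; bytes_emitted=3
After char 4 ('+'=62): chars_in_quartet=1 acc=0x3E bytes_emitted=3
After char 5 ('J'=9): chars_in_quartet=2 acc=0xF89 bytes_emitted=3
After char 6 ('3'=55): chars_in_quartet=3 acc=0x3E277 bytes_emitted=3
After char 7 ('t'=45): chars_in_quartet=4 acc=0xF89DED -> emit F8 9D ED, reset; bytes_emitted=6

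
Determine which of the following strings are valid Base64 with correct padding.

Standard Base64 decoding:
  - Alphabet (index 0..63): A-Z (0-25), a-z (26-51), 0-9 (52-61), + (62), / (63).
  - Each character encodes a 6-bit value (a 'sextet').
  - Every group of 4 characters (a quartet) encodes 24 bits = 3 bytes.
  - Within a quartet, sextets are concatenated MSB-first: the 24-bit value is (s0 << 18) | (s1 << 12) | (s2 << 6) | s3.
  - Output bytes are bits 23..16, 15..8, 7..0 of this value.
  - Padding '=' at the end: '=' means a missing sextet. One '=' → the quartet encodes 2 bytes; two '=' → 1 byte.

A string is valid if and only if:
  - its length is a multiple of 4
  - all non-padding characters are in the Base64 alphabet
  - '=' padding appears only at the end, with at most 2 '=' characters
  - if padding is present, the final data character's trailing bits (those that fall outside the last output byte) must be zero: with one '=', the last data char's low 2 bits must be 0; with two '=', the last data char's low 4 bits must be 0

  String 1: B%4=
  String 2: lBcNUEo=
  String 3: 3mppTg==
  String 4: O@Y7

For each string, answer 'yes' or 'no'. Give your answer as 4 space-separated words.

Answer: no yes yes no

Derivation:
String 1: 'B%4=' → invalid (bad char(s): ['%'])
String 2: 'lBcNUEo=' → valid
String 3: '3mppTg==' → valid
String 4: 'O@Y7' → invalid (bad char(s): ['@'])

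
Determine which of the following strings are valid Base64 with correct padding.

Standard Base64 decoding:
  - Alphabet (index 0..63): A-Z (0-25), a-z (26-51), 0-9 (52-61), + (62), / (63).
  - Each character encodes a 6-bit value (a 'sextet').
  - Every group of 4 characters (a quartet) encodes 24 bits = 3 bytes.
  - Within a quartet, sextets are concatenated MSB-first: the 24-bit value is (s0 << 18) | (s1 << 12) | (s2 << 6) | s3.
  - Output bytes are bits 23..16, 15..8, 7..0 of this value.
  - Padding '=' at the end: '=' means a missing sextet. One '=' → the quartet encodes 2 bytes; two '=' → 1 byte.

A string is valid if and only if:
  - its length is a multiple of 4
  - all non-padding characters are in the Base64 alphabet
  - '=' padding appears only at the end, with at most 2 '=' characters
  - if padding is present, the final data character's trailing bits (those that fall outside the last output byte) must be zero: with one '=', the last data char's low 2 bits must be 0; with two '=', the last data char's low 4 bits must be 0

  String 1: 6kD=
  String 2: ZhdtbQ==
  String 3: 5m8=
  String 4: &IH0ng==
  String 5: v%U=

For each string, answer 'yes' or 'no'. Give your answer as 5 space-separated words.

Answer: no yes yes no no

Derivation:
String 1: '6kD=' → invalid (bad trailing bits)
String 2: 'ZhdtbQ==' → valid
String 3: '5m8=' → valid
String 4: '&IH0ng==' → invalid (bad char(s): ['&'])
String 5: 'v%U=' → invalid (bad char(s): ['%'])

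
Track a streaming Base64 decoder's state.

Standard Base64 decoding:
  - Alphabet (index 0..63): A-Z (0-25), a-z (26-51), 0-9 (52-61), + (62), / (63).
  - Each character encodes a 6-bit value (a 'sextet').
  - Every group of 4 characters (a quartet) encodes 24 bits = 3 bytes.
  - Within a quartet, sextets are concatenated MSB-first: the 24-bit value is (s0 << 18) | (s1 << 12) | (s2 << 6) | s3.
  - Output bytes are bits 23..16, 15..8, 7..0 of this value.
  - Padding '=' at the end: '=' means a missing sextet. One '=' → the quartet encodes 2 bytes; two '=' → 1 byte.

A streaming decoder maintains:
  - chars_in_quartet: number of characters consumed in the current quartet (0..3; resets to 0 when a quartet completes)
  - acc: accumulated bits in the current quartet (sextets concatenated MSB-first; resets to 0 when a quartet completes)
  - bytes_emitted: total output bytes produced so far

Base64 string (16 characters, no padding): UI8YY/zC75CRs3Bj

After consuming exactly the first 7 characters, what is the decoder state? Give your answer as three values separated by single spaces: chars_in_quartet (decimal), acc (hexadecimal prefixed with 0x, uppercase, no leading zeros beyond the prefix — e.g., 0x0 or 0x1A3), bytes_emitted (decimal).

After char 0 ('U'=20): chars_in_quartet=1 acc=0x14 bytes_emitted=0
After char 1 ('I'=8): chars_in_quartet=2 acc=0x508 bytes_emitted=0
After char 2 ('8'=60): chars_in_quartet=3 acc=0x1423C bytes_emitted=0
After char 3 ('Y'=24): chars_in_quartet=4 acc=0x508F18 -> emit 50 8F 18, reset; bytes_emitted=3
After char 4 ('Y'=24): chars_in_quartet=1 acc=0x18 bytes_emitted=3
After char 5 ('/'=63): chars_in_quartet=2 acc=0x63F bytes_emitted=3
After char 6 ('z'=51): chars_in_quartet=3 acc=0x18FF3 bytes_emitted=3

Answer: 3 0x18FF3 3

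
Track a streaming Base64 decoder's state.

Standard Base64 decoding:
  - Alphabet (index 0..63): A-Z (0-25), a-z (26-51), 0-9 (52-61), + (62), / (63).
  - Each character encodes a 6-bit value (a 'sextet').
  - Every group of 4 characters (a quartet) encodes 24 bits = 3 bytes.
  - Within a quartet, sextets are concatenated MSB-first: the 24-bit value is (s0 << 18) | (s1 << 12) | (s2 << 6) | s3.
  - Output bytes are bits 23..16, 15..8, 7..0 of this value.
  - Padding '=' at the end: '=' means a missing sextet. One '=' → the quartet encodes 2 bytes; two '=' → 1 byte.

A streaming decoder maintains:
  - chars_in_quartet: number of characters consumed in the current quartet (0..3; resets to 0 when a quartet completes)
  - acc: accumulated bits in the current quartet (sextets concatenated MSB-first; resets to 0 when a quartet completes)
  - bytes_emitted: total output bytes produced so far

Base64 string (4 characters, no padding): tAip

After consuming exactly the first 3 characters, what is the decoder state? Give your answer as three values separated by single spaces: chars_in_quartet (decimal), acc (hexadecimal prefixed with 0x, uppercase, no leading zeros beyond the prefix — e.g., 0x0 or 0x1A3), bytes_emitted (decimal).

Answer: 3 0x2D022 0

Derivation:
After char 0 ('t'=45): chars_in_quartet=1 acc=0x2D bytes_emitted=0
After char 1 ('A'=0): chars_in_quartet=2 acc=0xB40 bytes_emitted=0
After char 2 ('i'=34): chars_in_quartet=3 acc=0x2D022 bytes_emitted=0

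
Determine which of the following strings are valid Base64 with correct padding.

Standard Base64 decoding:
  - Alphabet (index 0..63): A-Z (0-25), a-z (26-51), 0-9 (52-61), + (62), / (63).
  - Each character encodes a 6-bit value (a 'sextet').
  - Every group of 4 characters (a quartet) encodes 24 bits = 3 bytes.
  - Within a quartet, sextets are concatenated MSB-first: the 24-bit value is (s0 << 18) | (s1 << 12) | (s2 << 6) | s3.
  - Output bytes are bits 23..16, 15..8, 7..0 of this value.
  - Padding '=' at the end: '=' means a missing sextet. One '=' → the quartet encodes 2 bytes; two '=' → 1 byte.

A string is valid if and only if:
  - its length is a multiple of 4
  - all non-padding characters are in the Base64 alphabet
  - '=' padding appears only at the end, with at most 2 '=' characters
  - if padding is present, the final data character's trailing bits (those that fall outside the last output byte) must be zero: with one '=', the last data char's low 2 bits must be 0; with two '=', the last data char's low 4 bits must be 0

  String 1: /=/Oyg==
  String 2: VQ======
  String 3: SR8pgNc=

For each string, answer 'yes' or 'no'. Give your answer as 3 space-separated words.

String 1: '/=/Oyg==' → invalid (bad char(s): ['=']; '=' in middle)
String 2: 'VQ======' → invalid (6 pad chars (max 2))
String 3: 'SR8pgNc=' → valid

Answer: no no yes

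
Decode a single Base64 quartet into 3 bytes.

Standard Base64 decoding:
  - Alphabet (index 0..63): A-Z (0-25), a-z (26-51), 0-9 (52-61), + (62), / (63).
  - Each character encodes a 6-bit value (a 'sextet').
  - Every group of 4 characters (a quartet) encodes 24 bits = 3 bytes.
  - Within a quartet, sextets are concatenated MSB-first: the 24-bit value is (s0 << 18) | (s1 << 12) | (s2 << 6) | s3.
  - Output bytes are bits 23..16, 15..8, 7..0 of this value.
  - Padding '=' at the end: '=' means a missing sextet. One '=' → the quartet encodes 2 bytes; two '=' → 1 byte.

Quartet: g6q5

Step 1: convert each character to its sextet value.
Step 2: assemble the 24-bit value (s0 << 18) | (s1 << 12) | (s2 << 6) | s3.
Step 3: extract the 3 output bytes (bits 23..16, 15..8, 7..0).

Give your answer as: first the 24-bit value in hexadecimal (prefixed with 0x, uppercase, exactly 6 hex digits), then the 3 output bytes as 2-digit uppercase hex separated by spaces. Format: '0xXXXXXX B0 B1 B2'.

Sextets: g=32, 6=58, q=42, 5=57
24-bit: (32<<18) | (58<<12) | (42<<6) | 57
      = 0x800000 | 0x03A000 | 0x000A80 | 0x000039
      = 0x83AAB9
Bytes: (v>>16)&0xFF=83, (v>>8)&0xFF=AA, v&0xFF=B9

Answer: 0x83AAB9 83 AA B9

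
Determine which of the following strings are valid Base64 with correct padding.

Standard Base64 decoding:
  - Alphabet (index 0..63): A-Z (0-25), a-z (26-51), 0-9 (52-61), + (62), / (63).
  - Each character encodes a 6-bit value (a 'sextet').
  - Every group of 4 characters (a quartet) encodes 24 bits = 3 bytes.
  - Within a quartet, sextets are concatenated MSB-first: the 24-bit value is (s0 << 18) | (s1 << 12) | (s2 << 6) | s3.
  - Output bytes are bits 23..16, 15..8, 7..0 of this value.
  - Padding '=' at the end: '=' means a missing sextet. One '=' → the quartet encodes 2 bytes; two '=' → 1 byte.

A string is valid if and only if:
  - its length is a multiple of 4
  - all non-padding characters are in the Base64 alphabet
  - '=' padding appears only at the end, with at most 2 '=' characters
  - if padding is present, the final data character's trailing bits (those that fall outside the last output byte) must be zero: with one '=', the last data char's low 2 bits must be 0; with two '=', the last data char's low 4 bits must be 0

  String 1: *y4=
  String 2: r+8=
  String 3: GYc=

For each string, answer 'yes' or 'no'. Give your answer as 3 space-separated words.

Answer: no yes yes

Derivation:
String 1: '*y4=' → invalid (bad char(s): ['*'])
String 2: 'r+8=' → valid
String 3: 'GYc=' → valid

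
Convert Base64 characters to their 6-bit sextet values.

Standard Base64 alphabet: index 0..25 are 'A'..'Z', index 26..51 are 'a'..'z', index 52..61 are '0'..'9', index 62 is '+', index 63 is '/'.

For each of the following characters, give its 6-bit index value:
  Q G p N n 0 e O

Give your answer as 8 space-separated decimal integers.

'Q': A..Z range, ord('Q') − ord('A') = 16
'G': A..Z range, ord('G') − ord('A') = 6
'p': a..z range, 26 + ord('p') − ord('a') = 41
'N': A..Z range, ord('N') − ord('A') = 13
'n': a..z range, 26 + ord('n') − ord('a') = 39
'0': 0..9 range, 52 + ord('0') − ord('0') = 52
'e': a..z range, 26 + ord('e') − ord('a') = 30
'O': A..Z range, ord('O') − ord('A') = 14

Answer: 16 6 41 13 39 52 30 14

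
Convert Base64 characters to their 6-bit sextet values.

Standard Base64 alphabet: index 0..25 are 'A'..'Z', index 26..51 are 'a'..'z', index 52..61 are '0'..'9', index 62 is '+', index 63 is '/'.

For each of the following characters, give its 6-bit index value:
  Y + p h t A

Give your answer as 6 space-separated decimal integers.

Answer: 24 62 41 33 45 0

Derivation:
'Y': A..Z range, ord('Y') − ord('A') = 24
'+': index 62
'p': a..z range, 26 + ord('p') − ord('a') = 41
'h': a..z range, 26 + ord('h') − ord('a') = 33
't': a..z range, 26 + ord('t') − ord('a') = 45
'A': A..Z range, ord('A') − ord('A') = 0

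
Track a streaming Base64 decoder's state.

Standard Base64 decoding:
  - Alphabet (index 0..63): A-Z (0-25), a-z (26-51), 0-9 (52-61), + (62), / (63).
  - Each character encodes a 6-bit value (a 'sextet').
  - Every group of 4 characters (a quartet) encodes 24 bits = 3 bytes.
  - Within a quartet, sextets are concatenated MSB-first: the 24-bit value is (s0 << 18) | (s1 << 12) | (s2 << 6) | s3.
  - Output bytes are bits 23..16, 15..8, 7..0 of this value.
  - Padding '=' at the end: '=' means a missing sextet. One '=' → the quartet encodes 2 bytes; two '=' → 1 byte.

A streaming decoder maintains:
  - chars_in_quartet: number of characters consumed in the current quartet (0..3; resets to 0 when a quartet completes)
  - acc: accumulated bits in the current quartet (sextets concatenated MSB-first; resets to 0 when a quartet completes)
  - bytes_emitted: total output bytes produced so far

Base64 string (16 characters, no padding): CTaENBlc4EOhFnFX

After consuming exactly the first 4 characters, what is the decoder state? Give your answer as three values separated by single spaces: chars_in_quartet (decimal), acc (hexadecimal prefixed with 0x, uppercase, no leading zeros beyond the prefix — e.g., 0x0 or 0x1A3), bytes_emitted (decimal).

After char 0 ('C'=2): chars_in_quartet=1 acc=0x2 bytes_emitted=0
After char 1 ('T'=19): chars_in_quartet=2 acc=0x93 bytes_emitted=0
After char 2 ('a'=26): chars_in_quartet=3 acc=0x24DA bytes_emitted=0
After char 3 ('E'=4): chars_in_quartet=4 acc=0x93684 -> emit 09 36 84, reset; bytes_emitted=3

Answer: 0 0x0 3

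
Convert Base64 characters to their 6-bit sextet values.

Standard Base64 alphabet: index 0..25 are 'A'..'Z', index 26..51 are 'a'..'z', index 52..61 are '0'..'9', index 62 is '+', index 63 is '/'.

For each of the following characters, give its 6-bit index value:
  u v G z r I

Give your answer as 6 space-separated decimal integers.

Answer: 46 47 6 51 43 8

Derivation:
'u': a..z range, 26 + ord('u') − ord('a') = 46
'v': a..z range, 26 + ord('v') − ord('a') = 47
'G': A..Z range, ord('G') − ord('A') = 6
'z': a..z range, 26 + ord('z') − ord('a') = 51
'r': a..z range, 26 + ord('r') − ord('a') = 43
'I': A..Z range, ord('I') − ord('A') = 8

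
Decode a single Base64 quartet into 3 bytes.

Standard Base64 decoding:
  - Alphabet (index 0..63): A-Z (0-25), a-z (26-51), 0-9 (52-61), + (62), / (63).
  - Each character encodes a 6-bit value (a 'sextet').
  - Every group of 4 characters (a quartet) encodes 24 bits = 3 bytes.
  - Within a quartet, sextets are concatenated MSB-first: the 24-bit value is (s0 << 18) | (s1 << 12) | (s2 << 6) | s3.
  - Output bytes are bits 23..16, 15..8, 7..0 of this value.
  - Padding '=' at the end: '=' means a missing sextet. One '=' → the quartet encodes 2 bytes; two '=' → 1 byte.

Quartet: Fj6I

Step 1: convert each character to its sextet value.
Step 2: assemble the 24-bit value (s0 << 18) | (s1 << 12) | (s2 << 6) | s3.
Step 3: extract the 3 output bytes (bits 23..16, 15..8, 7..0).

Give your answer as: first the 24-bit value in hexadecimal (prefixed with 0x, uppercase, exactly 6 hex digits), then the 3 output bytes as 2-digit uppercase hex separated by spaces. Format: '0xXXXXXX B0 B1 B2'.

Answer: 0x163E88 16 3E 88

Derivation:
Sextets: F=5, j=35, 6=58, I=8
24-bit: (5<<18) | (35<<12) | (58<<6) | 8
      = 0x140000 | 0x023000 | 0x000E80 | 0x000008
      = 0x163E88
Bytes: (v>>16)&0xFF=16, (v>>8)&0xFF=3E, v&0xFF=88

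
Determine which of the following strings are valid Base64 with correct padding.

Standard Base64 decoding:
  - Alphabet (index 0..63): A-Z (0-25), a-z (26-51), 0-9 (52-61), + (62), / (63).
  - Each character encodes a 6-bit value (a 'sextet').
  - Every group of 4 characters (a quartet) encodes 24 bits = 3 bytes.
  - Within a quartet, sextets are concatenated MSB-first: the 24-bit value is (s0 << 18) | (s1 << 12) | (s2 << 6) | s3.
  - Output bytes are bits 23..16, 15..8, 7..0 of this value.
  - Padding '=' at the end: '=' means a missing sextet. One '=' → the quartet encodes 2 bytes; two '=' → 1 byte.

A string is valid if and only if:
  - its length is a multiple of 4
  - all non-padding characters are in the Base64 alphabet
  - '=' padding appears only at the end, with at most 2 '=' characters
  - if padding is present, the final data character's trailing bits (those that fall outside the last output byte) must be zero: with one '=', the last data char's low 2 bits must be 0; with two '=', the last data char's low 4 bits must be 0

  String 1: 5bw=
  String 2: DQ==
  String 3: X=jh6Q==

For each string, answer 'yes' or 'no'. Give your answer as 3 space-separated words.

String 1: '5bw=' → valid
String 2: 'DQ==' → valid
String 3: 'X=jh6Q==' → invalid (bad char(s): ['=']; '=' in middle)

Answer: yes yes no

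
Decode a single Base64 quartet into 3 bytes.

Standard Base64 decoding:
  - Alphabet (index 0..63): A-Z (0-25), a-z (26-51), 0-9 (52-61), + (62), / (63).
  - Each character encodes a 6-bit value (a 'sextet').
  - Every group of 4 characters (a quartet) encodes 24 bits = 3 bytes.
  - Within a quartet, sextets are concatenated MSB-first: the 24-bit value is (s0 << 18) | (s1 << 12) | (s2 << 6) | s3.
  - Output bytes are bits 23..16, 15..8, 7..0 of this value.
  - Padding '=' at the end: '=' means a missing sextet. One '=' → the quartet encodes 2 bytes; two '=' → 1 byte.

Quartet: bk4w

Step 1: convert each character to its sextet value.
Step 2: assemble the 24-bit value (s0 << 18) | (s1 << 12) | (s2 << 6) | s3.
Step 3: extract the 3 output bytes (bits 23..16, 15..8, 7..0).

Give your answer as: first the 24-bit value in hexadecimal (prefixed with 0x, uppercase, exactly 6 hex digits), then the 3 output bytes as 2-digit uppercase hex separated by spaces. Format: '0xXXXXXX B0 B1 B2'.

Answer: 0x6E4E30 6E 4E 30

Derivation:
Sextets: b=27, k=36, 4=56, w=48
24-bit: (27<<18) | (36<<12) | (56<<6) | 48
      = 0x6C0000 | 0x024000 | 0x000E00 | 0x000030
      = 0x6E4E30
Bytes: (v>>16)&0xFF=6E, (v>>8)&0xFF=4E, v&0xFF=30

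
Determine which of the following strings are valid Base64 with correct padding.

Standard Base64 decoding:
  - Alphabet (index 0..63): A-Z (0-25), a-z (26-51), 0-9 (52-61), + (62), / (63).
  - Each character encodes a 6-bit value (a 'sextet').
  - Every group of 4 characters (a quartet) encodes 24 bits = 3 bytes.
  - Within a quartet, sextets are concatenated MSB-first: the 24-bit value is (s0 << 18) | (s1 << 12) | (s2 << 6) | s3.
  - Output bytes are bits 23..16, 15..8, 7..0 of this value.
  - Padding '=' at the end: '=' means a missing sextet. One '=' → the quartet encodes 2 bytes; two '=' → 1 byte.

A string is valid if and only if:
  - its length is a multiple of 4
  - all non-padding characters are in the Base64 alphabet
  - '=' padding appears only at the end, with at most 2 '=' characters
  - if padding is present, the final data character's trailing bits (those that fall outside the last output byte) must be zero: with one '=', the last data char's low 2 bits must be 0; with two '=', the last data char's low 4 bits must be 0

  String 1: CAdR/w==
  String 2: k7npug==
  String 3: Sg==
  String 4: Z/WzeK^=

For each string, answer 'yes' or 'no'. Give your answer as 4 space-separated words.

Answer: yes yes yes no

Derivation:
String 1: 'CAdR/w==' → valid
String 2: 'k7npug==' → valid
String 3: 'Sg==' → valid
String 4: 'Z/WzeK^=' → invalid (bad char(s): ['^'])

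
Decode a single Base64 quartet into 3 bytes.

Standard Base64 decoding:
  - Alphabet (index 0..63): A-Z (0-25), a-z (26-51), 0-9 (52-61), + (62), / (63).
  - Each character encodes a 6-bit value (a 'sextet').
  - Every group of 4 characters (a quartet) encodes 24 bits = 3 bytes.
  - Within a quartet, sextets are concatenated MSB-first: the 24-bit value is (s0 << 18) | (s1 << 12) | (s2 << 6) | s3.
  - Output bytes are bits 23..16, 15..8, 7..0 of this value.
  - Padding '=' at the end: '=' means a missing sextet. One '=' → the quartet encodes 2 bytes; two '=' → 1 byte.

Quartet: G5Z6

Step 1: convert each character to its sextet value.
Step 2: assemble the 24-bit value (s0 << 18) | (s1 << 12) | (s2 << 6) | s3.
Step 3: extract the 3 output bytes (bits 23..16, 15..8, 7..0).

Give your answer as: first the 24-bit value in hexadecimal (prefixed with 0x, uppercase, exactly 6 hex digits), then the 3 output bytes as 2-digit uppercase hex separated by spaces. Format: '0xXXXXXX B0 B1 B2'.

Sextets: G=6, 5=57, Z=25, 6=58
24-bit: (6<<18) | (57<<12) | (25<<6) | 58
      = 0x180000 | 0x039000 | 0x000640 | 0x00003A
      = 0x1B967A
Bytes: (v>>16)&0xFF=1B, (v>>8)&0xFF=96, v&0xFF=7A

Answer: 0x1B967A 1B 96 7A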